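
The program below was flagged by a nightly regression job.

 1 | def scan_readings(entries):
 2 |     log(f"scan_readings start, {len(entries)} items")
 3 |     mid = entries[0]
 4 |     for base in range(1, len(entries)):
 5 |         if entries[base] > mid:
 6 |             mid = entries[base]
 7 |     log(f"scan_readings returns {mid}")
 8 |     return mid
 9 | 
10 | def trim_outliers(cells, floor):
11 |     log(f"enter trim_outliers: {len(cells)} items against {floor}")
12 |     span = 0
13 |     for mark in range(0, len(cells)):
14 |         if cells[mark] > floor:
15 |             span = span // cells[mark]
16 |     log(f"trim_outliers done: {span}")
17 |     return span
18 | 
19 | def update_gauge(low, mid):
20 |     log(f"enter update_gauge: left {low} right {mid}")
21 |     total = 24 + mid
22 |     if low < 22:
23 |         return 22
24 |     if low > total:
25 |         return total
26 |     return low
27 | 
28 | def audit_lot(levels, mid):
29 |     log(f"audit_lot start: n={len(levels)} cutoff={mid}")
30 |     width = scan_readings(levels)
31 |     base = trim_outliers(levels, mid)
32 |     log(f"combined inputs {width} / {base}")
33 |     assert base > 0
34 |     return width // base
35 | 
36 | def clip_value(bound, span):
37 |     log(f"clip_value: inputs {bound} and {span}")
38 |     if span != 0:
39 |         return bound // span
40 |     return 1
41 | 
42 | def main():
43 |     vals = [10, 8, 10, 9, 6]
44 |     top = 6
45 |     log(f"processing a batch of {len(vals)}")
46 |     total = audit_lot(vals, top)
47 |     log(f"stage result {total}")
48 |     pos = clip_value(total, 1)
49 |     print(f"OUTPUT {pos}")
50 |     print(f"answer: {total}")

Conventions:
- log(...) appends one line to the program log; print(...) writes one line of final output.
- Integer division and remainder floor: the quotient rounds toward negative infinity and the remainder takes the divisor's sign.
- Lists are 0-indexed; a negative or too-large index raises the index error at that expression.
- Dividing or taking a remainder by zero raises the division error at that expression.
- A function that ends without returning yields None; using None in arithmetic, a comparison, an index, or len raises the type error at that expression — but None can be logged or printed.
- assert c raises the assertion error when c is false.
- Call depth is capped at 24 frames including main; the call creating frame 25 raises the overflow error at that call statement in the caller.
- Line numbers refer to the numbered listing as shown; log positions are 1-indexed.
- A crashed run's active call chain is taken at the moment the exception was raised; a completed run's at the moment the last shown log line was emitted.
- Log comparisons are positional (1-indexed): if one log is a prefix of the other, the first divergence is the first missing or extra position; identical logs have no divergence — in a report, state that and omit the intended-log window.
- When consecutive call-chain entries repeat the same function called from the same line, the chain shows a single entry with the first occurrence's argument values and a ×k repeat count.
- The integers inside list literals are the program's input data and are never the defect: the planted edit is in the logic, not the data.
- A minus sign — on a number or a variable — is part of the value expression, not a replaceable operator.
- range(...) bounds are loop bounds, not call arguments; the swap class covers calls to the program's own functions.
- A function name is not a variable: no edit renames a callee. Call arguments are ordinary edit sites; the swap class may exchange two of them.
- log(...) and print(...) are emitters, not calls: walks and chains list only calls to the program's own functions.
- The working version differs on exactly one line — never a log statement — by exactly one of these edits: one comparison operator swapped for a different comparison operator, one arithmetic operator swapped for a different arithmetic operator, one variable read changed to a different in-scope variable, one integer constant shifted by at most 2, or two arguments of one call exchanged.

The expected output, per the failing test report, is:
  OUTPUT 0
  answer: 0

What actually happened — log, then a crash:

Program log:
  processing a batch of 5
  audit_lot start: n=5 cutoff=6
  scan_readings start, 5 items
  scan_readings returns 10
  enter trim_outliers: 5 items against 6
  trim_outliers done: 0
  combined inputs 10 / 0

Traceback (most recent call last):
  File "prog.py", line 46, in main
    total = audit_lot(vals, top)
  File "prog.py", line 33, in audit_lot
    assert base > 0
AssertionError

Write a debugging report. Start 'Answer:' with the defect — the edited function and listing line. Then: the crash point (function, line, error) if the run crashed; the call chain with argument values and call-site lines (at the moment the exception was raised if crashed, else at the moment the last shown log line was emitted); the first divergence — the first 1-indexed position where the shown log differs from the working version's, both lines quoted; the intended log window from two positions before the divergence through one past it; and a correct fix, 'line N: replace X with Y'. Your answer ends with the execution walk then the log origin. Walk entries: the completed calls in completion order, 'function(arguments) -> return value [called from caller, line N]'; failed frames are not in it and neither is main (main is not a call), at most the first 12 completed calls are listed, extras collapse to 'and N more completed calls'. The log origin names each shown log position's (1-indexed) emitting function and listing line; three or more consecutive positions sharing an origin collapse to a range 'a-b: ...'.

Answer: the defect is in trim_outliers at line 15.
The tell: The earliest visible damage is log position 6 — 'trim_outliers done: 0' rather than the intended 'trim_outliers done: 37'.
Crash: audit_lot, line 33, AssertionError.
Call chain: main -> audit_lot([10, 8, 10, 9, 6], 6) (called at line 46).
First divergence: position 6; shown 'trim_outliers done: 0' vs intended 'trim_outliers done: 37'.
Intended log window:
  4: scan_readings returns 10
  5: enter trim_outliers: 5 items against 6
  6: trim_outliers done: 37
  7: combined inputs 10 / 37
Execution walk:
  scan_readings([10, 8, 10, 9, 6]) -> 10  [called from audit_lot, line 30]
  trim_outliers([10, 8, 10, 9, 6], 6) -> 0  [called from audit_lot, line 31]
Log origins:
  1 — main, line 45
  2 — audit_lot, line 29
  3 — scan_readings, line 2
  4 — scan_readings, line 7
  5 — trim_outliers, line 11
  6 — trim_outliers, line 16
  7 — audit_lot, line 32
A correct fix: line 15: replace `//` with `+`.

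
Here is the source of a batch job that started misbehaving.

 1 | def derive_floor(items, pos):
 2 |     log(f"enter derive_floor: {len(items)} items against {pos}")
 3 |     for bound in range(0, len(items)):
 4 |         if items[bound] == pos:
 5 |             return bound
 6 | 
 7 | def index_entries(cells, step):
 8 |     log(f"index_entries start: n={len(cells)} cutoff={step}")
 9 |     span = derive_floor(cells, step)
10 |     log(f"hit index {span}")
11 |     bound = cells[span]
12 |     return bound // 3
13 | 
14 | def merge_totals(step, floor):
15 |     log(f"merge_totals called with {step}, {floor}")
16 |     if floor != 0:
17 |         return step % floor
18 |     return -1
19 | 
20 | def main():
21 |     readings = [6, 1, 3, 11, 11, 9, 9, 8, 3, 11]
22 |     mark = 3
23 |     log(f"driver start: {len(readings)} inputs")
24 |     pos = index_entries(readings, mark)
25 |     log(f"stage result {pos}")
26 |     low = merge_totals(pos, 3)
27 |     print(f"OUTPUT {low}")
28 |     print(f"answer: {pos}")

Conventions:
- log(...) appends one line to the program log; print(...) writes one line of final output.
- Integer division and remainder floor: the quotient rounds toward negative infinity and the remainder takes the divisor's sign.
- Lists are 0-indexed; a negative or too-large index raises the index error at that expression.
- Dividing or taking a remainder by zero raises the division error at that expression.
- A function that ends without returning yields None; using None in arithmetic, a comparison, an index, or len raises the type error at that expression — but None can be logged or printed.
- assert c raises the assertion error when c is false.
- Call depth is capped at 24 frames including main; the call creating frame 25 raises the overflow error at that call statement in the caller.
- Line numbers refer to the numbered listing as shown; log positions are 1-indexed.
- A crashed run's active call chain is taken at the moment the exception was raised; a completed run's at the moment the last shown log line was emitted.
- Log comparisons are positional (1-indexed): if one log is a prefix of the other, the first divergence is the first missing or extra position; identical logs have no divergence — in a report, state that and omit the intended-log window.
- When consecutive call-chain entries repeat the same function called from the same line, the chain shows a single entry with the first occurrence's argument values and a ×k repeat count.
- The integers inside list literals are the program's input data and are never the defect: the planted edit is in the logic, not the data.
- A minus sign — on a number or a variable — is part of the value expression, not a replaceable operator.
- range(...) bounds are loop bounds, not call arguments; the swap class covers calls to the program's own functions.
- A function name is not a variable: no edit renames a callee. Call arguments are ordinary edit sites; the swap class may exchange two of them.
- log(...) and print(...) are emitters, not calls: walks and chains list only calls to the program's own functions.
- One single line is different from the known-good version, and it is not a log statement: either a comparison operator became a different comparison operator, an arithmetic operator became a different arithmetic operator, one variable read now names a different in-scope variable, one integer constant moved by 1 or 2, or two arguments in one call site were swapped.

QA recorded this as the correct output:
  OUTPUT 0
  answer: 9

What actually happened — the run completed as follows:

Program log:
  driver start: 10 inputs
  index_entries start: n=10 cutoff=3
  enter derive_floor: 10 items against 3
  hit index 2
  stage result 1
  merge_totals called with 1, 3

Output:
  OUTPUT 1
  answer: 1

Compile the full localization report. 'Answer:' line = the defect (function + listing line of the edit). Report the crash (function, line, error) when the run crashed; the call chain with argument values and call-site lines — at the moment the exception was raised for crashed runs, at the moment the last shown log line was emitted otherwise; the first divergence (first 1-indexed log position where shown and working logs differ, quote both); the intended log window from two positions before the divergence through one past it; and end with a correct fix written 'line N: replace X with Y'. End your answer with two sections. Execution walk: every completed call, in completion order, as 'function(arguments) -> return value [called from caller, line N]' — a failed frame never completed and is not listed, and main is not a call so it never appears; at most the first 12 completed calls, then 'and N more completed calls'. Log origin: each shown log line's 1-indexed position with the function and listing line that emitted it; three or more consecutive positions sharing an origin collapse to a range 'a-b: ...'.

Answer: the defect is in index_entries at line 12.
Core observation: Position 5 is the first bad log line: 'stage result 1' should read 'stage result 9'.
Call chain: main -> merge_totals(1, 3) (called at line 26).
First divergence: position 5 — shown 'stage result 1', intended 'stage result 9'.
Intended log window:
  3: enter derive_floor: 10 items against 3
  4: hit index 2
  5: stage result 9
  6: merge_totals called with 9, 3
Execution walk:
  derive_floor([6, 1, 3, 11, 11, 9, 9, 8, 3, 11], 3) -> 2  [called from index_entries, line 9]
  index_entries([6, 1, 3, 11, 11, 9, 9, 8, 3, 11], 3) -> 1  [called from main, line 24]
  merge_totals(1, 3) -> 1  [called from main, line 26]
Log origin:
  1: from main, line 23
  2: from index_entries, line 8
  3: from derive_floor, line 2
  4: from index_entries, line 10
  5: from main, line 25
  6: from merge_totals, line 15
A correct fix: line 12: replace `//` with `*`.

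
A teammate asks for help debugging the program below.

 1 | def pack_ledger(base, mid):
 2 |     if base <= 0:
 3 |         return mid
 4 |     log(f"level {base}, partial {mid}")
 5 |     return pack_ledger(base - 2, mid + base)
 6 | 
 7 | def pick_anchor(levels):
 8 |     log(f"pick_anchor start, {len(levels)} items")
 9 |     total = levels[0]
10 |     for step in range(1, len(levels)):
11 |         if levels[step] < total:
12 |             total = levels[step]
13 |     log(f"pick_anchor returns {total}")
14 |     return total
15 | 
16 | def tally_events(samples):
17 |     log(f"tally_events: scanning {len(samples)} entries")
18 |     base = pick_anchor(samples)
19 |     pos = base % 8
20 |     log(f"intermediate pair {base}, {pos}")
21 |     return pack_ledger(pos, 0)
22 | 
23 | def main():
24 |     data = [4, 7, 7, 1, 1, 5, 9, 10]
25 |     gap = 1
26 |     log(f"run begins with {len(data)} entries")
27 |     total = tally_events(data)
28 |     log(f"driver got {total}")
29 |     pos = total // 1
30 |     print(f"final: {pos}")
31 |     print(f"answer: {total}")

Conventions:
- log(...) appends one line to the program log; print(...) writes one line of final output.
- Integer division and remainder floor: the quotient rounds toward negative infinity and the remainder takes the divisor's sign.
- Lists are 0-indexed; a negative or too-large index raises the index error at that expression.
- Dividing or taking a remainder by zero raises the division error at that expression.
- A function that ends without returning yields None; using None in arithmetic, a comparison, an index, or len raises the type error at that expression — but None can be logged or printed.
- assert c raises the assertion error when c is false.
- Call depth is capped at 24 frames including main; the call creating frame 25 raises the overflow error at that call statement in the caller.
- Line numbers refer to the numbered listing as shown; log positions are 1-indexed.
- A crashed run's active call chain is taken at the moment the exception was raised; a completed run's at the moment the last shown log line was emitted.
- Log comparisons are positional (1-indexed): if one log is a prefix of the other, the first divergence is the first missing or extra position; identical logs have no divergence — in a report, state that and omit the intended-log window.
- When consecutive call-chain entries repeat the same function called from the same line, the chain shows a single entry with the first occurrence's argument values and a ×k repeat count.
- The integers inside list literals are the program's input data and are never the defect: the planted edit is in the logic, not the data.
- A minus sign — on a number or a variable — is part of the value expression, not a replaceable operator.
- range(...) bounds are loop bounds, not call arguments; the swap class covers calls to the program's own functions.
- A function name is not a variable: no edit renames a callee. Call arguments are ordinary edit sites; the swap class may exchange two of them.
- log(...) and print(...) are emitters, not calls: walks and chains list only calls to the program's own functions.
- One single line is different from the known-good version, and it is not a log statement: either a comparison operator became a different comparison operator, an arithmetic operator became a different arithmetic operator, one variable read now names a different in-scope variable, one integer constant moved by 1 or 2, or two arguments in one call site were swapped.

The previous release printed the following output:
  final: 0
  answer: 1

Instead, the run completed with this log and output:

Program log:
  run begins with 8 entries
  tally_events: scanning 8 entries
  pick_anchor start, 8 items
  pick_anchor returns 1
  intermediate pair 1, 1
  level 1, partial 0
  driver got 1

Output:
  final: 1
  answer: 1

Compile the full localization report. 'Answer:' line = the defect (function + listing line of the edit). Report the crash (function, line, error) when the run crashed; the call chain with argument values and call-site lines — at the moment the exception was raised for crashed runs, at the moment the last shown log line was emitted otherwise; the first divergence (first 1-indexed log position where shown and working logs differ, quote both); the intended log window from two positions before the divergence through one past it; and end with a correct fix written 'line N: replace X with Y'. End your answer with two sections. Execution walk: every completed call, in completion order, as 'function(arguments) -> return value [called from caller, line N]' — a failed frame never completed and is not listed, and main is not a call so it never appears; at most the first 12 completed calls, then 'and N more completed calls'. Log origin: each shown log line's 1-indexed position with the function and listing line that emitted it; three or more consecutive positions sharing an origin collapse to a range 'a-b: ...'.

Answer: the defect is in main at line 29.
The tell: Every logged value matches the working version; the printed result is what differs.
Call chain: main.
First divergence: none (the log streams are identical).
Execution walk:
  pick_anchor([4, 7, 7, 1, 1, 5, 9, 10]) -> 1  [called from tally_events, line 18]
  pack_ledger(-1, 1) -> 1  [called from pack_ledger, line 5]
  pack_ledger(1, 0) -> 1  [called from tally_events, line 21]
  tally_events([4, 7, 7, 1, 1, 5, 9, 10]) -> 1  [called from main, line 27]
Log line origins:
  1: logged in main at line 26
  2: logged in tally_events at line 17
  3: logged in pick_anchor at line 8
  4: logged in pick_anchor at line 13
  5: logged in tally_events at line 20
  6: logged in pack_ledger at line 4
  7: logged in main at line 28
A correct fix: line 29: replace `//` with `-`.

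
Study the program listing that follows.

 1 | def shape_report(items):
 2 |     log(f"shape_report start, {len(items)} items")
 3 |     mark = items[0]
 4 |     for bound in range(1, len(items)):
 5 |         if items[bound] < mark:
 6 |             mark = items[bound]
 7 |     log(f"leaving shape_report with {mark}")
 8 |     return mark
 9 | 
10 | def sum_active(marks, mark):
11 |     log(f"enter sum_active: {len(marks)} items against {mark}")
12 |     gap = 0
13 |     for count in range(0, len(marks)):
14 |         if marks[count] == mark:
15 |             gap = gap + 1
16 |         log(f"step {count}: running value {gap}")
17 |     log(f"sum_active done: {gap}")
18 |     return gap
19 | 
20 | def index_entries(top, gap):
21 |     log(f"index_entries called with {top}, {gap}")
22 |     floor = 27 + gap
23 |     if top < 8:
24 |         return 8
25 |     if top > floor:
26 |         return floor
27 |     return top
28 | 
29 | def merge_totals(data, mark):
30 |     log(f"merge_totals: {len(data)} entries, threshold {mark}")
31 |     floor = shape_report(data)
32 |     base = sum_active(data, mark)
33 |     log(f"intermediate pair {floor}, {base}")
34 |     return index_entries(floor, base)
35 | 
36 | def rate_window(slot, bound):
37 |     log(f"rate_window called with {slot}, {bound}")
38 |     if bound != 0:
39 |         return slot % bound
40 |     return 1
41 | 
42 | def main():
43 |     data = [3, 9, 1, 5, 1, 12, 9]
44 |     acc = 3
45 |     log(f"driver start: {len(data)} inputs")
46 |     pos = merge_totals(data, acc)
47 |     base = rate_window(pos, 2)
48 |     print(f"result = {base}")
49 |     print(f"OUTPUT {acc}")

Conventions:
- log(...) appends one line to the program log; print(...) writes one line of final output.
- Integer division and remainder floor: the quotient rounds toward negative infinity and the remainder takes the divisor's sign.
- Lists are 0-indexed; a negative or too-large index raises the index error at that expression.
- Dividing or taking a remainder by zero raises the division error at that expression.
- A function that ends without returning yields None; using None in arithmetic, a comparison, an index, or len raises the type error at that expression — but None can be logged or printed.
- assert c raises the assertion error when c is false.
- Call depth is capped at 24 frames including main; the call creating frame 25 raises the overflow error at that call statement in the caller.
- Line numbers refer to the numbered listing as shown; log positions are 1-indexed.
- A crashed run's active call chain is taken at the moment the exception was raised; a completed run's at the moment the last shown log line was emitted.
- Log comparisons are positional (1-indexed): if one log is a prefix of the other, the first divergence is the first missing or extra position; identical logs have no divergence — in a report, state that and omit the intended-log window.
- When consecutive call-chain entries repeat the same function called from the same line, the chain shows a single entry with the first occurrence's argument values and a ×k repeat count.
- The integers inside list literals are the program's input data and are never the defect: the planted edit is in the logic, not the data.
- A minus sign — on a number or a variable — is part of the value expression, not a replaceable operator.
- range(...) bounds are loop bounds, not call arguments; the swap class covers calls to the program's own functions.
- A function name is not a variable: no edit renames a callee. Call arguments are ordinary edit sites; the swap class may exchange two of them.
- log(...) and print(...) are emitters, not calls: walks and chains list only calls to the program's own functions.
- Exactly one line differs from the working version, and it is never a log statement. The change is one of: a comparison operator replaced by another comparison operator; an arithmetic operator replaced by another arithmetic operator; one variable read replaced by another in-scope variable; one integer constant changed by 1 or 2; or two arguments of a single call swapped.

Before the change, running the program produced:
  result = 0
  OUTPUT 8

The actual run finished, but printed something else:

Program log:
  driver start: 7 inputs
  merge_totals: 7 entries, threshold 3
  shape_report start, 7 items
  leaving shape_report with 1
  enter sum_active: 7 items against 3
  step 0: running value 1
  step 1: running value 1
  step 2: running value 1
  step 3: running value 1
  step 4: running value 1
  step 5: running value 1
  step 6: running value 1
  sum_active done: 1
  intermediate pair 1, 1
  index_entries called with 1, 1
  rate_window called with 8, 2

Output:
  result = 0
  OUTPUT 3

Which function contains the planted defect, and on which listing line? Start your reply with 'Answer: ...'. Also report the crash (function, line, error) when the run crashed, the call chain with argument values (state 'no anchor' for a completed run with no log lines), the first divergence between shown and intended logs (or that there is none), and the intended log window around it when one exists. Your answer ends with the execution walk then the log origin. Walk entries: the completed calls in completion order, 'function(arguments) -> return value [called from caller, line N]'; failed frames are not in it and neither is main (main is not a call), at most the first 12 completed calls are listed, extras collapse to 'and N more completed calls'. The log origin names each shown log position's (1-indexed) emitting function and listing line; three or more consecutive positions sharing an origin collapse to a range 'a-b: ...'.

Answer: the defect is in main at line 49.
Key fact: No log line changed; the fault shows up purely in the output.
Call chain: main -> rate_window(8, 2) (called at line 47).
First divergence: none (the log streams are identical).
Execution walk:
  shape_report([3, 9, 1, 5, 1, 12, 9]) -> 1  [called from merge_totals, line 31]
  sum_active([3, 9, 1, 5, 1, 12, 9], 3) -> 1  [called from merge_totals, line 32]
  index_entries(1, 1) -> 8  [called from merge_totals, line 34]
  merge_totals([3, 9, 1, 5, 1, 12, 9], 3) -> 8  [called from main, line 46]
  rate_window(8, 2) -> 0  [called from main, line 47]
Log line origins:
  1: emitted by main (line 45)
  2: emitted by merge_totals (line 30)
  3: emitted by shape_report (line 2)
  4: emitted by shape_report (line 7)
  5: emitted by sum_active (line 11)
  6-12: emitted by sum_active (line 16)
  13: emitted by sum_active (line 17)
  14: emitted by merge_totals (line 33)
  15: emitted by index_entries (line 21)
  16: emitted by rate_window (line 37)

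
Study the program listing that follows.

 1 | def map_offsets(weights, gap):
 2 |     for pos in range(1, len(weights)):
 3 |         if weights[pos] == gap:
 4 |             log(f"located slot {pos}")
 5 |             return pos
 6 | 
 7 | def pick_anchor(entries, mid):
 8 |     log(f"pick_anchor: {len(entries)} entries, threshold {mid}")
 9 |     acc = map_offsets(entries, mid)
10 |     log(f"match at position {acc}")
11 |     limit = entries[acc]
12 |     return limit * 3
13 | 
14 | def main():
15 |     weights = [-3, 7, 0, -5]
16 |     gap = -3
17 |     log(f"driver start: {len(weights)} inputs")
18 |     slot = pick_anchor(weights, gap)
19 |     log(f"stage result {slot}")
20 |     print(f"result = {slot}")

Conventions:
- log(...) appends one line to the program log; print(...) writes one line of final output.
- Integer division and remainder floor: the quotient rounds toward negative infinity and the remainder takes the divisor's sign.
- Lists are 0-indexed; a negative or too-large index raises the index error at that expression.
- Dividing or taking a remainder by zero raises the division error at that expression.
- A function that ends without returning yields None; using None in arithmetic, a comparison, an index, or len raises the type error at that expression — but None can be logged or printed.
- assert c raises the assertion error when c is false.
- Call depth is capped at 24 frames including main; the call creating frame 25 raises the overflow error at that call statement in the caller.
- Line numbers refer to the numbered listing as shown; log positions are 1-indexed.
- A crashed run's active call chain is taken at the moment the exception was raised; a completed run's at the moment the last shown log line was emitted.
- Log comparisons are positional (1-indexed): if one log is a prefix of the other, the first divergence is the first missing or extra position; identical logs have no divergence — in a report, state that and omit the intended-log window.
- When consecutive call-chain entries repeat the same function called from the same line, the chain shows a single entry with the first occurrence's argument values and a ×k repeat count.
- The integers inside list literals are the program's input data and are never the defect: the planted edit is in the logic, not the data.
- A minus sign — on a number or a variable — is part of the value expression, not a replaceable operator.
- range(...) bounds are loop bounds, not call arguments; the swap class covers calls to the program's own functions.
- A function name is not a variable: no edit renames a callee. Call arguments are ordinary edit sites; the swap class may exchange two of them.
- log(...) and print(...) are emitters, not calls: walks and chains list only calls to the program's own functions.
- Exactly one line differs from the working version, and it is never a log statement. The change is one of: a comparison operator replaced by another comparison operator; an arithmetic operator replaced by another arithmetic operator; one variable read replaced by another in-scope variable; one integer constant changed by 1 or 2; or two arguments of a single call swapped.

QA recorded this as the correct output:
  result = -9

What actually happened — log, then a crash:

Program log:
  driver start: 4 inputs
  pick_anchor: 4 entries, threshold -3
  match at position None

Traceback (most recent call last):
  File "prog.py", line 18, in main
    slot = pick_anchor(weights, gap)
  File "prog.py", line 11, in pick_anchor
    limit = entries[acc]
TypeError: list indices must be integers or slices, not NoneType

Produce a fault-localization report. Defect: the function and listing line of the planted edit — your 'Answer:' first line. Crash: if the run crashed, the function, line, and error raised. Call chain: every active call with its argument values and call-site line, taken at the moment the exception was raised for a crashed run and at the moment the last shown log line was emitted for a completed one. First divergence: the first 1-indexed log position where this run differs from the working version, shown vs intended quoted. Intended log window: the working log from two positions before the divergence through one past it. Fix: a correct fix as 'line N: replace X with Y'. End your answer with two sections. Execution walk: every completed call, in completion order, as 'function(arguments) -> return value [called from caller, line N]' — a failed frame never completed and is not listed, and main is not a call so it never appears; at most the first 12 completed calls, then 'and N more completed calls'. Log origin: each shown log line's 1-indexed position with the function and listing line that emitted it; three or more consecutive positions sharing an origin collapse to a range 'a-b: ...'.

Answer: the defect is in map_offsets at line 2.
Key observation: The log first diverges at position 3: the faulty run prints 'match at position None' where the working version prints 'located slot 0'.
Crash: pick_anchor, line 11, TypeError.
Call chain: main -> pick_anchor([-3, 7, 0, -5], -3) (called at line 18).
First divergence: position 3 — the shown line 'match at position None' should read 'located slot 0'.
Intended log window:
  1: driver start: 4 inputs
  2: pick_anchor: 4 entries, threshold -3
  3: located slot 0
  4: match at position 0
Execution walk:
  map_offsets([-3, 7, 0, -5], -3) -> None  [called from pick_anchor, line 9]
Log origin:
  1 — main, line 17
  2 — pick_anchor, line 8
  3 — pick_anchor, line 10
A correct fix: line 2: replace `1` with `0`.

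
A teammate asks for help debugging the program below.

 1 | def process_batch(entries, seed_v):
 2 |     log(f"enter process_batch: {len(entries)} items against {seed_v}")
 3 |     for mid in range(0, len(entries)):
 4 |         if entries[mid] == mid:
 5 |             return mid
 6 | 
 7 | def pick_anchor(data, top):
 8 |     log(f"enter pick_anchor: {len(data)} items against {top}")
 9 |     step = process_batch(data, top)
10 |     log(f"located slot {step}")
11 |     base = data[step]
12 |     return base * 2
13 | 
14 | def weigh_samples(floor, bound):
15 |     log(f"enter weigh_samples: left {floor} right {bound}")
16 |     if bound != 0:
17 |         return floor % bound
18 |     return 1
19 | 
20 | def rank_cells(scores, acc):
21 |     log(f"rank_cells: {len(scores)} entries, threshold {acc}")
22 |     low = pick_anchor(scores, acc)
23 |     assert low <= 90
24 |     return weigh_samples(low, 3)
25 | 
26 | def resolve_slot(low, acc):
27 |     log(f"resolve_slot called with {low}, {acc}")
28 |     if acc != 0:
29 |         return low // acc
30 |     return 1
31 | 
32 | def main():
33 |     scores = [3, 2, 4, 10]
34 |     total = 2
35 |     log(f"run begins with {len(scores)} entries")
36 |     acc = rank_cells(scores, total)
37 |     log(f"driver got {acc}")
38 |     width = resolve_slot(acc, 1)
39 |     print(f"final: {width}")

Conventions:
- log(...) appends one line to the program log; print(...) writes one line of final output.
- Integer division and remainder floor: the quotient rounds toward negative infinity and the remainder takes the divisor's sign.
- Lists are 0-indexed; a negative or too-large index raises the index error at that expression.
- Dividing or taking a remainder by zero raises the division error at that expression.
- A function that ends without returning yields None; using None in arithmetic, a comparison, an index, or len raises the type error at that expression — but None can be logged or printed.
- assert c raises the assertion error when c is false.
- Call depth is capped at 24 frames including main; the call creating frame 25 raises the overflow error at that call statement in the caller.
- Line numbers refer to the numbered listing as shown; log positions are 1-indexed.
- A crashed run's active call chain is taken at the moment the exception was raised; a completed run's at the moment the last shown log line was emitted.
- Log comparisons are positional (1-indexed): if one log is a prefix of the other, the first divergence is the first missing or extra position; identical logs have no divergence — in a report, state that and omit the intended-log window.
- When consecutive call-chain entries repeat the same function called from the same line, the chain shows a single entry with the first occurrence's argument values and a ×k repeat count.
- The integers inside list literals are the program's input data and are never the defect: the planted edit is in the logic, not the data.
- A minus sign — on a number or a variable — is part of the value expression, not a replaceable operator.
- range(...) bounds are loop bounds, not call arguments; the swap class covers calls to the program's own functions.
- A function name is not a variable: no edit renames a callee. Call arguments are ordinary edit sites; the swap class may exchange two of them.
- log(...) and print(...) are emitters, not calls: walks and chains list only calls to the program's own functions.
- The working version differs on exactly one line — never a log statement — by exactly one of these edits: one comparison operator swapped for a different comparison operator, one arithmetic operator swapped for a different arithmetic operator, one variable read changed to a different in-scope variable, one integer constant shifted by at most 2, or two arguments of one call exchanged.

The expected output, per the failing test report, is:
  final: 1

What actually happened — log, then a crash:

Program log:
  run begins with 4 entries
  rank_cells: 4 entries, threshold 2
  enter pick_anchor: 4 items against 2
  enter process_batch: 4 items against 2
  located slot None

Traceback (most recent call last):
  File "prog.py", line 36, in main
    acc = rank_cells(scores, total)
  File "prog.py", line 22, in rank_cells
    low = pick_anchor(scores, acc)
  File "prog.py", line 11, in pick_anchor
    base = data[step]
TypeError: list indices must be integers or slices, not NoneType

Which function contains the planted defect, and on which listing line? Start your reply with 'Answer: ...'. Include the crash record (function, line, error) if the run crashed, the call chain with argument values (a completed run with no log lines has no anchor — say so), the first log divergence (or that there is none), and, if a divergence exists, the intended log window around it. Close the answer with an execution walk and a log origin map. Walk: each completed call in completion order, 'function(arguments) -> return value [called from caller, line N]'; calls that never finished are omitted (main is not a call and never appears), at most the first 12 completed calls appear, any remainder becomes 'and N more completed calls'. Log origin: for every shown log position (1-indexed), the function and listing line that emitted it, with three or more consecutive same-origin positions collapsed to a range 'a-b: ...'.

Answer: the defect is in process_batch at line 4.
Key fact: The earliest visible damage is log position 5 — 'located slot None' rather than the intended 'located slot 1'.
Crash: pick_anchor, line 11, TypeError.
Call chain: main -> rank_cells([3, 2, 4, 10], 2) (called at line 36) -> pick_anchor([3, 2, 4, 10], 2) (called at line 22).
First divergence: position 5 — the shown line 'located slot None' should read 'located slot 1'.
Intended log window:
  3: enter pick_anchor: 4 items against 2
  4: enter process_batch: 4 items against 2
  5: located slot 1
  6: enter weigh_samples: left 4 right 3
Execution walk:
  process_batch([3, 2, 4, 10], 2) -> None  [called from pick_anchor, line 9]
Log line origins:
  1: logged in main at line 35
  2: logged in rank_cells at line 21
  3: logged in pick_anchor at line 8
  4: logged in process_batch at line 2
  5: logged in pick_anchor at line 10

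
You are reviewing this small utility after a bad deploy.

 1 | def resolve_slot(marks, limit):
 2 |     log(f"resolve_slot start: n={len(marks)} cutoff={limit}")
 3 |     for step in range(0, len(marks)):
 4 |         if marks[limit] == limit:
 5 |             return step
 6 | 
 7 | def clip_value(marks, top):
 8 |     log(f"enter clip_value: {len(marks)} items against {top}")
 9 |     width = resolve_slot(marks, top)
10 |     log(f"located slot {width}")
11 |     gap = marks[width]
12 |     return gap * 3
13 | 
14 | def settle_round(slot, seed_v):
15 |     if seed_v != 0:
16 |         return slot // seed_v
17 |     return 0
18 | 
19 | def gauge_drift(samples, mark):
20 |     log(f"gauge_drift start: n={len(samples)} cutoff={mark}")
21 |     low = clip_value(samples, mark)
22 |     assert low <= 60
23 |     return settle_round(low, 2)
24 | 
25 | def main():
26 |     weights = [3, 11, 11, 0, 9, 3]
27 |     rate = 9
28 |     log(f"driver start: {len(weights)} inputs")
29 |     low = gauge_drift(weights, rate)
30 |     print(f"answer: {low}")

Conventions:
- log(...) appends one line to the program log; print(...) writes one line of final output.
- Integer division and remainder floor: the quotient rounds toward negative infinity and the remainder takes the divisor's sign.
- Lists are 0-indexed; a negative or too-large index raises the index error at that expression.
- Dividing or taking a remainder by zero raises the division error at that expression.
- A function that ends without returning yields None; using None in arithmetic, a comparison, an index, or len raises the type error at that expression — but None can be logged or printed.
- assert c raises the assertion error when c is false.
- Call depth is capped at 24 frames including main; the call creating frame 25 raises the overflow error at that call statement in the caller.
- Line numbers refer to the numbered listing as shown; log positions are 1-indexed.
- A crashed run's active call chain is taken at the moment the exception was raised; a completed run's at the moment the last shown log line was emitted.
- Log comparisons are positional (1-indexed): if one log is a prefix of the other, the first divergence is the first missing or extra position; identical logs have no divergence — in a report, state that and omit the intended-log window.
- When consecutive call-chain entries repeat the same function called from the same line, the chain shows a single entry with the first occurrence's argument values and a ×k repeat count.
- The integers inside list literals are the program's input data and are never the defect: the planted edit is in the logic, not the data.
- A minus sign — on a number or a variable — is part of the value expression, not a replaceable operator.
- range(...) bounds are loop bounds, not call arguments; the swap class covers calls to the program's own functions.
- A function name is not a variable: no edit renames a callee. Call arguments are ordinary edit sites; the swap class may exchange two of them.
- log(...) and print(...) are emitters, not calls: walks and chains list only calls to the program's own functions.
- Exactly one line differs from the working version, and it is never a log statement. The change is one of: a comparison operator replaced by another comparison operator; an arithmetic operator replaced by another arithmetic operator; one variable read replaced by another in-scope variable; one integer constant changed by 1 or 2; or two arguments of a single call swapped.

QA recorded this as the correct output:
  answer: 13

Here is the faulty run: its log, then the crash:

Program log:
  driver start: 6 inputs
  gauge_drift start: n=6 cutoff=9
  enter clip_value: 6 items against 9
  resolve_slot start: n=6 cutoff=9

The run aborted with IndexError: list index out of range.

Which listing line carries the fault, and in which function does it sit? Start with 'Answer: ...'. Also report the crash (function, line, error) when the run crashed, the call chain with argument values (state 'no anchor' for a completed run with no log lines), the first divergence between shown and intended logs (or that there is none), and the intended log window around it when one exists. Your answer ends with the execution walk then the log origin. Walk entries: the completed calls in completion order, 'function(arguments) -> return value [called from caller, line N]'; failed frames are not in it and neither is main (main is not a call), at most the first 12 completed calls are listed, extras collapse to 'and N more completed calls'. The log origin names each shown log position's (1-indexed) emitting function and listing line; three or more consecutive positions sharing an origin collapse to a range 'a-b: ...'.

Answer: the defect is in resolve_slot at line 4.
Key observation: A complete run would log 'located slot 4' next, but this one stopped at 4 lines.
Crash: resolve_slot, line 4, IndexError.
Call chain: main -> gauge_drift([3, 11, 11, 0, 9, 3], 9) (called at line 29) -> clip_value([3, 11, 11, 0, 9, 3], 9) (called at line 21) -> resolve_slot([3, 11, 11, 0, 9, 3], 9) (called at line 9).
First divergence: position 5 — the faulty run's log ends after 4 lines; the working version continues with 'located slot 4'.
Intended log window:
  3: enter clip_value: 6 items against 9
  4: resolve_slot start: n=6 cutoff=9
  5: located slot 4
Execution walk:
  (no call completed)
Log line origins:
  1: emitted by main (line 28)
  2: emitted by gauge_drift (line 20)
  3: emitted by clip_value (line 8)
  4: emitted by resolve_slot (line 2)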